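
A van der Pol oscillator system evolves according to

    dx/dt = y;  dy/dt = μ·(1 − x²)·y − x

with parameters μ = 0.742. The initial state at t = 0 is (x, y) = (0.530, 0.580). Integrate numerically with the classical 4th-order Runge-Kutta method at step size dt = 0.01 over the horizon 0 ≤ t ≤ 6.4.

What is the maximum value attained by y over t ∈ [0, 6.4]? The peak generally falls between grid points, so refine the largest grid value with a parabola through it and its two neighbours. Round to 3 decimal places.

t=0.000: state=(0.530, 0.580)
step 1 (dt=0.01): k1=(0.580, -0.221), k2=(0.579, -0.225), k3=(0.579, -0.225), k4=(0.578, -0.230); state += dt/6·(k1+2k2+2k3+k4)
t=0.010: state=(0.536, 0.578)
t=0.020: state=(0.542, 0.575)
t=0.030: state=(0.547, 0.573)
continuing one RK4 step at a time; state shown every 25 steps (Δt=0.25):
t=0.250: state=(0.666, 0.495)
t=0.500: state=(0.773, 0.352)
t=0.750: state=(0.838, 0.167)
t=1.000: state=(0.854, -0.042)
t=1.250: state=(0.816, -0.261)
t=1.500: state=(0.724, -0.482)
t=1.750: state=(0.575, -0.709)
t=2.000: state=(0.368, -0.947)
t=2.250: state=(0.100, -1.193)
t=2.500: state=(-0.227, -1.419)
t=2.750: state=(-0.601, -1.542)
t=3.000: state=(-0.980, -1.447)
t=3.250: state=(-1.301, -1.086)
t=3.500: state=(-1.510, -0.580)
t=3.750: state=(-1.594, -0.102)
t=4.000: state=(-1.571, 0.270)
t=4.250: state=(-1.467, 0.550)
t=4.500: state=(-1.299, 0.783)
t=4.750: state=(-1.075, 1.013)
t=5.000: state=(-0.791, 1.273)
t=5.250: state=(-0.434, 1.590)
t=5.500: state=(0.009, 1.954)
t=5.750: state=(0.537, 2.241)
t=6.000: state=(1.099, 2.163)
t=6.250: state=(1.572, 1.544)
t=6.400: state=(1.766, 1.036)
largest grid value and its neighbours: y(5.830)=2.27153, y(5.840)=2.27212, y(5.850)=2.27192
parabola through these three points peaks at t≈5.842 with y≈2.27215

max y = 2.272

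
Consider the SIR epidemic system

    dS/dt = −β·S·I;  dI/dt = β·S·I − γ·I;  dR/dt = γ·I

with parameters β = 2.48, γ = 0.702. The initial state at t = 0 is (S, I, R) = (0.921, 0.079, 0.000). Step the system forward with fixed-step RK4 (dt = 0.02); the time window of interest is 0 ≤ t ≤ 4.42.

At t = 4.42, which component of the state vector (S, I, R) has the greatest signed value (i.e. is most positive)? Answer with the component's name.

t=0.000: state=(0.921, 0.079, 0.000)
step 1 (dt=0.02): k1=(-0.180, 0.125, 0.055), k2=(-0.183, 0.127, 0.056), k3=(-0.183, 0.127, 0.056), k4=(-0.185, 0.128, 0.057); state += dt/6·(k1+2k2+2k3+k4)
t=0.020: state=(0.917, 0.082, 0.001)
t=0.040: state=(0.914, 0.084, 0.002)
t=0.060: state=(0.910, 0.087, 0.003)
continuing one RK4 step at a time; state shown every 10 steps (Δt=0.2):
t=0.200: state=(0.880, 0.107, 0.013)
t=0.400: state=(0.827, 0.143, 0.030)
t=0.600: state=(0.763, 0.184, 0.053)
t=0.800: state=(0.689, 0.229, 0.082)
t=1.000: state=(0.608, 0.275, 0.118)
t=1.200: state=(0.525, 0.316, 0.159)
t=1.400: state=(0.445, 0.349, 0.206)
t=1.600: state=(0.372, 0.371, 0.257)
t=1.800: state=(0.308, 0.382, 0.310)
t=2.000: state=(0.255, 0.382, 0.363)
t=2.200: state=(0.212, 0.372, 0.416)
t=2.400: state=(0.177, 0.356, 0.468)
t=2.600: state=(0.149, 0.335, 0.516)
t=2.800: state=(0.127, 0.312, 0.562)
t=3.000: state=(0.109, 0.287, 0.604)
t=3.200: state=(0.095, 0.263, 0.642)
t=3.400: state=(0.084, 0.239, 0.677)
t=3.600: state=(0.075, 0.216, 0.709)
t=3.800: state=(0.068, 0.194, 0.738)
t=4.000: state=(0.062, 0.174, 0.764)
t=4.200: state=(0.057, 0.156, 0.787)
t=4.400: state=(0.053, 0.139, 0.808)
t=4.420: state=(0.053, 0.138, 0.810)
compare at T: S=0.053, I=0.138, R=0.810

largest component: R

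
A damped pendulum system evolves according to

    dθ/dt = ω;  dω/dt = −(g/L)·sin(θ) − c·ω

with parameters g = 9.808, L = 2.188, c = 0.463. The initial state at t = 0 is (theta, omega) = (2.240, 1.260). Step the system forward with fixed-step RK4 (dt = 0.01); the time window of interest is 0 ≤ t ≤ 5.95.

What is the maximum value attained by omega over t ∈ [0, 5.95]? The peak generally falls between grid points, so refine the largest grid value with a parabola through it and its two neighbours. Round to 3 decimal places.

max omega = 2.273

t=0.000: state=(2.240, 1.260)
step 1 (dt=0.01): k1=(1.260, -4.099), k2=(1.240, -4.072), k3=(1.240, -4.072), k4=(1.219, -4.046); state += dt/6·(k1+2k2+2k3+k4)
t=0.010: state=(2.252, 1.219)
t=0.020: state=(2.264, 1.179)
t=0.030: state=(2.276, 1.139)
continuing one RK4 step at a time; state shown every 20 steps (Δt=0.2):
t=0.200: state=(2.417, 0.535)
t=0.400: state=(2.463, -0.058)
t=0.600: state=(2.396, -0.607)
t=0.800: state=(2.218, -1.182)
t=1.000: state=(1.919, -1.824)
t=1.200: state=(1.486, -2.504)
t=1.400: state=(0.925, -3.073)
t=1.600: state=(0.281, -3.277)
t=1.800: state=(-0.350, -2.950)
t=2.000: state=(-0.870, -2.192)
t=2.200: state=(-1.215, -1.255)
t=2.400: state=(-1.372, -0.317)
t=2.600: state=(-1.347, 0.550)
t=2.800: state=(-1.158, 1.317)
t=3.000: state=(-0.831, 1.919)
t=3.200: state=(-0.409, 2.244)
t=3.400: state=(0.042, 2.197)
t=3.600: state=(0.445, 1.790)
t=3.800: state=(0.742, 1.145)
t=4.000: state=(0.898, 0.411)
t=4.200: state=(0.907, -0.304)
t=4.400: state=(0.783, -0.922)
t=4.600: state=(0.550, -1.372)
t=4.800: state=(0.250, -1.584)
t=5.000: state=(-0.065, -1.519)
t=5.200: state=(-0.341, -1.206)
t=5.400: state=(-0.537, -0.729)
t=5.600: state=(-0.629, -0.186)
t=5.800: state=(-0.613, 0.334)
t=5.950: state=(-0.537, 0.667)
largest grid value and its neighbours: omega(3.270)=2.27266, omega(3.280)=2.27277, omega(3.290)=2.27189
parabola through these three points peaks at t≈3.276 with omega≈2.27285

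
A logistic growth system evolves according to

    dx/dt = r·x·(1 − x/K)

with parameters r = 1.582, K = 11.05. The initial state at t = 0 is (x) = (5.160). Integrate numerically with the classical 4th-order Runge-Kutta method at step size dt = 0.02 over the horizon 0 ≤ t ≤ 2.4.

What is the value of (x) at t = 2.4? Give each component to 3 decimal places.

(x) = (10.774)

t=0.000: state=(5.160)
step 1 (dt=0.02): k1=(4.351), k2=(4.355), k3=(4.355), k4=(4.359); state += dt/6·(k1+2k2+2k3+k4)
t=0.020: state=(5.247)
t=0.040: state=(5.334)
t=0.060: state=(5.422)
continuing one RK4 step at a time; state shown every 5 steps (Δt=0.1):
t=0.100: state=(5.596)
t=0.200: state=(6.032)
t=0.300: state=(6.461)
t=0.400: state=(6.879)
t=0.500: state=(7.282)
t=0.600: state=(7.664)
t=0.700: state=(8.024)
t=0.800: state=(8.359)
t=0.900: state=(8.668)
t=1.000: state=(8.950)
t=1.100: state=(9.206)
t=1.200: state=(9.436)
t=1.300: state=(9.642)
t=1.400: state=(9.826)
t=1.500: state=(9.987)
t=1.600: state=(10.130)
t=1.700: state=(10.255)
t=1.800: state=(10.364)
t=1.900: state=(10.459)
t=2.000: state=(10.542)
t=2.100: state=(10.613)
t=2.200: state=(10.675)
t=2.300: state=(10.728)
t=2.400: state=(10.774)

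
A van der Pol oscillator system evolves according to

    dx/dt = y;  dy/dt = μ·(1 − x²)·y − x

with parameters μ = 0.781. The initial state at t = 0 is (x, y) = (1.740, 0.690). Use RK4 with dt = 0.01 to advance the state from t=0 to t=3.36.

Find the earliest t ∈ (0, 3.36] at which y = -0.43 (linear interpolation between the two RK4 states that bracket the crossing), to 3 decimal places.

t = 0.601

t=0.000: state=(1.740, 0.690)
step 1 (dt=0.01): k1=(0.690, -2.833), k2=(0.676, -2.820), k3=(0.676, -2.820), k4=(0.662, -2.807); state += dt/6·(k1+2k2+2k3+k4)
t=0.010: state=(1.747, 0.662)
t=0.020: state=(1.753, 0.634)
t=0.030: state=(1.759, 0.606)
continuing one RK4 step at a time; state shown every 20 steps (Δt=0.2):
t=0.200: state=(1.825, 0.186)
t=0.400: state=(1.824, -0.177)
t=0.600: state=(1.762, -0.429)
next step: t=0.610: state=(1.758, -0.440) — y has crossed -0.43
linear interpolation between t=0.600 (-0.42924) and t=0.610 (-0.43972) → t≈0.601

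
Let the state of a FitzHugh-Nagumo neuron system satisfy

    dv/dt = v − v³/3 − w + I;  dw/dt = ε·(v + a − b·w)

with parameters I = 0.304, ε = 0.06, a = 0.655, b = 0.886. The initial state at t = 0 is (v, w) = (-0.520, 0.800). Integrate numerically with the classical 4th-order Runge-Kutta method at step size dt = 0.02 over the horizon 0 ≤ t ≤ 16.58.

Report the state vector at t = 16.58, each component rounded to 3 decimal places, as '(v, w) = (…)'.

(v, w) = (-1.341, -0.267)

t=0.000: state=(-0.520, 0.800)
step 1 (dt=0.02): k1=(-0.969, -0.034), k2=(-0.976, -0.035), k3=(-0.976, -0.035), k4=(-0.982, -0.036); state += dt/6·(k1+2k2+2k3+k4)
t=0.020: state=(-0.540, 0.799)
t=0.040: state=(-0.559, 0.799)
t=0.060: state=(-0.579, 0.798)
continuing one RK4 step at a time; state shown every 50 steps (Δt=1):
t=1.000: state=(-1.552, 0.735)
t=2.000: state=(-1.858, 0.632)
t=3.000: state=(-1.849, 0.529)
t=4.000: state=(-1.811, 0.433)
t=5.000: state=(-1.771, 0.344)
t=6.000: state=(-1.731, 0.262)
t=7.000: state=(-1.692, 0.187)
t=8.000: state=(-1.653, 0.118)
t=9.000: state=(-1.615, 0.055)
t=10.000: state=(-1.577, -0.003)
t=11.000: state=(-1.540, -0.056)
t=12.000: state=(-1.503, -0.104)
t=13.000: state=(-1.467, -0.147)
t=14.000: state=(-1.431, -0.185)
t=15.000: state=(-1.396, -0.220)
t=16.000: state=(-1.361, -0.251)
t=16.580: state=(-1.341, -0.267)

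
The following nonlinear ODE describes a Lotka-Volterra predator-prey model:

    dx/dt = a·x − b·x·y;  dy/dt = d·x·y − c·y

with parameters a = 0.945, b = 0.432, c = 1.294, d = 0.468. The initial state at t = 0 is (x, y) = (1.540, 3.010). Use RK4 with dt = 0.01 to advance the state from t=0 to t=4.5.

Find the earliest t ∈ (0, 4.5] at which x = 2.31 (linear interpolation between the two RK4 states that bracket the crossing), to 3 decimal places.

t=0.000: state=(1.540, 3.010)
step 1 (dt=0.01): k1=(-0.547, -1.726), k2=(-0.540, -1.724), k3=(-0.541, -1.724), k4=(-0.534, -1.723); state += dt/6·(k1+2k2+2k3+k4)
t=0.010: state=(1.535, 2.993)
t=0.020: state=(1.529, 2.976)
t=0.030: state=(1.524, 2.958)
continuing one RK4 step at a time; state shown every 20 steps (Δt=0.2):
t=0.200: state=(1.456, 2.672)
t=0.400: state=(1.415, 2.359)
t=0.600: state=(1.412, 2.078)
t=0.800: state=(1.441, 1.833)
t=1.000: state=(1.499, 1.623)
t=1.200: state=(1.587, 1.448)
t=1.400: state=(1.702, 1.303)
t=1.600: state=(1.847, 1.188)
t=1.800: state=(2.022, 1.098)
t=2.000: state=(2.228, 1.034)
t=2.070: state=(2.308, 1.018)
next step: t=2.080: state=(2.319, 1.016) — x has crossed 2.31
linear interpolation between t=2.070 (2.30773) and t=2.080 (2.31943) → t≈2.072

t = 2.072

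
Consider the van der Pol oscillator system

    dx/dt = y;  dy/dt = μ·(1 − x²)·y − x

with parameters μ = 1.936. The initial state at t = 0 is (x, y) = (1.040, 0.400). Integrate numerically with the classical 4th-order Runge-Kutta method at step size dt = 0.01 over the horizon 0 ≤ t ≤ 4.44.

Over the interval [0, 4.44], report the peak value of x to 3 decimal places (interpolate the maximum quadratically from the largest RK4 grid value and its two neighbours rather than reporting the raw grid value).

t=0.000: state=(1.040, 0.400)
step 1 (dt=0.01): k1=(0.400, -1.103), k2=(0.394, -1.107), k3=(0.394, -1.107), k4=(0.389, -1.112); state += dt/6·(k1+2k2+2k3+k4)
t=0.010: state=(1.044, 0.389)
t=0.020: state=(1.048, 0.378)
t=0.030: state=(1.051, 0.367)
continuing one RK4 step at a time; state shown every 20 steps (Δt=0.2):
t=0.200: state=(1.097, 0.170)
t=0.400: state=(1.108, -0.056)
t=0.600: state=(1.076, -0.263)
t=0.800: state=(1.004, -0.460)
t=1.000: state=(0.891, -0.673)
t=1.200: state=(0.731, -0.941)
t=1.400: state=(0.506, -1.333)
t=1.600: state=(0.183, -1.951)
t=1.800: state=(-0.293, -2.844)
t=2.000: state=(-0.940, -3.455)
t=2.200: state=(-1.562, -2.481)
t=2.400: state=(-1.889, -0.873)
t=2.600: state=(-1.969, -0.061)
t=2.800: state=(-1.949, 0.218)
t=3.000: state=(-1.894, 0.316)
t=3.200: state=(-1.826, 0.363)
t=3.400: state=(-1.749, 0.397)
t=3.600: state=(-1.667, 0.431)
t=3.800: state=(-1.577, 0.471)
t=4.000: state=(-1.477, 0.521)
t=4.200: state=(-1.367, 0.587)
t=4.400: state=(-1.241, 0.677)
t=4.440: state=(-1.214, 0.699)
largest grid value and its neighbours: x(0.340)=1.10966, x(0.350)=1.10970, x(0.360)=1.10963
parabola through these three points peaks at t≈0.349 with x≈1.10970

max x = 1.110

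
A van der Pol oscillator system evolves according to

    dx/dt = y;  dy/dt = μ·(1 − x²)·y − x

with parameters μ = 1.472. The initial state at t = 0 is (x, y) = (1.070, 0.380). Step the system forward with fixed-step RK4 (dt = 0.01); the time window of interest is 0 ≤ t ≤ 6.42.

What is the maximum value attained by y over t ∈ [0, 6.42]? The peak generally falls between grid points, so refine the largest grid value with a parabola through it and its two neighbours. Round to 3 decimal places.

max y = 3.190

t=0.000: state=(1.070, 0.380)
step 1 (dt=0.01): k1=(0.380, -1.151), k2=(0.374, -1.154), k3=(0.374, -1.154), k4=(0.368, -1.157); state += dt/6·(k1+2k2+2k3+k4)
t=0.010: state=(1.074, 0.368)
t=0.020: state=(1.077, 0.357)
t=0.030: state=(1.081, 0.345)
continuing one RK4 step at a time; state shown every 25 steps (Δt=0.25):
t=0.250: state=(1.128, 0.086)
t=0.500: state=(1.115, -0.191)
t=0.750: state=(1.035, -0.443)
t=1.000: state=(0.893, -0.699)
t=1.250: state=(0.680, -1.016)
t=1.500: state=(0.373, -1.473)
t=1.750: state=(-0.075, -2.147)
t=2.000: state=(-0.702, -2.808)
t=2.250: state=(-1.388, -2.412)
t=2.500: state=(-1.817, -1.004)
t=2.750: state=(-1.937, -0.083)
t=3.000: state=(-1.906, 0.275)
t=3.250: state=(-1.817, 0.418)
t=3.500: state=(-1.701, 0.502)
t=3.750: state=(-1.566, 0.579)
t=4.000: state=(-1.411, 0.672)
t=4.250: state=(-1.227, 0.802)
t=4.500: state=(-1.004, 1.000)
t=4.750: state=(-0.717, 1.324)
t=5.000: state=(-0.323, 1.872)
t=5.250: state=(0.244, 2.698)
t=5.500: state=(1.001, 3.174)
t=5.750: state=(1.681, 1.996)
t=6.000: state=(1.977, 0.506)
t=6.250: state=(2.009, -0.136)
t=6.420: state=(1.970, -0.304)
largest grid value and its neighbours: y(5.460)=3.18896, y(5.470)=3.18983, y(5.480)=3.18767
parabola through these three points peaks at t≈5.468 with y≈3.18990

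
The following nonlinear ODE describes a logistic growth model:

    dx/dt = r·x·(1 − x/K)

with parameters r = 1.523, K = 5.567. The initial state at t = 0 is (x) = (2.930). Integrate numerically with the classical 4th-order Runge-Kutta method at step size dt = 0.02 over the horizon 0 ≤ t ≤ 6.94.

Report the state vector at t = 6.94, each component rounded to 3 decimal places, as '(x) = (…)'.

t=0.000: state=(2.930)
step 1 (dt=0.02): k1=(2.114), k2=(2.112), k3=(2.112), k4=(2.110); state += dt/6·(k1+2k2+2k3+k4)
t=0.020: state=(2.972)
t=0.040: state=(3.014)
t=0.060: state=(3.056)
continuing one RK4 step at a time; state shown every 25 steps (Δt=0.5):
t=0.500: state=(3.920)
t=1.000: state=(4.654)
t=1.500: state=(5.100)
t=2.000: state=(5.339)
t=2.500: state=(5.458)
t=3.000: state=(5.516)
t=3.500: state=(5.543)
t=4.000: state=(5.556)
t=4.500: state=(5.562)
t=5.000: state=(5.565)
t=5.500: state=(5.566)
t=6.000: state=(5.566)
t=6.500: state=(5.567)
t=6.940: state=(5.567)

(x) = (5.567)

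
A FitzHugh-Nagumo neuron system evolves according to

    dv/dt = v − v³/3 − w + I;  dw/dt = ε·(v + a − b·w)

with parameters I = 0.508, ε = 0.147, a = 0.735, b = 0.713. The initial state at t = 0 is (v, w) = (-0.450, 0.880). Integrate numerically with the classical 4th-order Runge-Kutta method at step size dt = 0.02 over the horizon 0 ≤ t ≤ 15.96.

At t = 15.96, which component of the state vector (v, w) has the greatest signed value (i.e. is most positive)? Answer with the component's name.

largest component: v

t=0.000: state=(-0.450, 0.880)
step 1 (dt=0.02): k1=(-0.792, -0.050), k2=(-0.797, -0.051), k3=(-0.797, -0.051), k4=(-0.803, -0.053); state += dt/6·(k1+2k2+2k3+k4)
t=0.020: state=(-0.466, 0.879)
t=0.040: state=(-0.482, 0.878)
t=0.060: state=(-0.499, 0.877)
continuing one RK4 step at a time; state shown every 50 steps (Δt=1):
t=1.000: state=(-1.367, 0.767)
t=2.000: state=(-1.731, 0.568)
t=3.000: state=(-1.702, 0.373)
t=4.000: state=(-1.616, 0.207)
t=5.000: state=(-1.523, 0.070)
t=6.000: state=(-1.430, -0.040)
t=7.000: state=(-1.337, -0.127)
t=8.000: state=(-1.242, -0.191)
t=9.000: state=(-1.145, -0.236)
t=10.000: state=(-1.042, -0.263)
t=11.000: state=(-0.931, -0.272)
t=12.000: state=(-0.804, -0.263)
t=13.000: state=(-0.642, -0.236)
t=14.000: state=(-0.400, -0.183)
t=15.000: state=(0.054, -0.090)
t=15.960: state=(0.932, 0.079)
compare at T: v=0.932, w=0.079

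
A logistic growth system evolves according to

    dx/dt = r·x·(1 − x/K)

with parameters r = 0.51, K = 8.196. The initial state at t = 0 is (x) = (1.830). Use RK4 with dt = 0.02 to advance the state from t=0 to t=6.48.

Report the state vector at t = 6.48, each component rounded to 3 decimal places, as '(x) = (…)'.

t=0.000: state=(1.830)
step 1 (dt=0.02): k1=(0.725), k2=(0.727), k3=(0.727), k4=(0.729); state += dt/6·(k1+2k2+2k3+k4)
t=0.020: state=(1.845)
t=0.040: state=(1.859)
t=0.060: state=(1.874)
continuing one RK4 step at a time; state shown every 25 steps (Δt=0.5):
t=0.500: state=(2.218)
t=1.000: state=(2.653)
t=1.500: state=(3.130)
t=2.000: state=(3.636)
t=2.500: state=(4.156)
t=3.000: state=(4.675)
t=3.500: state=(5.175)
t=4.000: state=(5.643)
t=4.500: state=(6.069)
t=5.000: state=(6.445)
t=5.500: state=(6.771)
t=6.000: state=(7.047)
t=6.480: state=(7.268)

(x) = (7.268)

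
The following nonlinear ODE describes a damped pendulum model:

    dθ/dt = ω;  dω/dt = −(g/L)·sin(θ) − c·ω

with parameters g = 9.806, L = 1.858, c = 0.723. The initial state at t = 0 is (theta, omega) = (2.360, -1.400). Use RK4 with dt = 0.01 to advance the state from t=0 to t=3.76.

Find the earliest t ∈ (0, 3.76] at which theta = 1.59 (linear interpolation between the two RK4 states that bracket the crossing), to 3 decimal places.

t=0.000: state=(2.360, -1.400)
step 1 (dt=0.01): k1=(-1.400, -2.705), k2=(-1.414, -2.722), k3=(-1.414, -2.722), k4=(-1.427, -2.738); state += dt/6·(k1+2k2+2k3+k4)
t=0.010: state=(2.346, -1.427)
t=0.020: state=(2.331, -1.455)
t=0.030: state=(2.317, -1.483)
continuing one RK4 step at a time; state shown every 20 steps (Δt=0.2):
t=0.200: state=(2.022, -2.004)
t=0.380: state=(1.606, -2.617)
next step: t=0.390: state=(1.580, -2.651) — theta has crossed 1.59
linear interpolation between t=0.380 (1.60596) and t=0.390 (1.57962) → t≈0.386

t = 0.386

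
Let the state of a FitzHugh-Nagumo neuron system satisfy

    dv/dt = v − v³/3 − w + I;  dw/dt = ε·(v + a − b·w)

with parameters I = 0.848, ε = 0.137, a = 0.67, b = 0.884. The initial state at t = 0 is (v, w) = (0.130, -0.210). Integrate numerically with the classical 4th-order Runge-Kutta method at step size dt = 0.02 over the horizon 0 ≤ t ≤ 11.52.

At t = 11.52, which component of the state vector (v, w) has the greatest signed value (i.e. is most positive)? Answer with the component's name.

largest component: w

t=0.000: state=(0.130, -0.210)
step 1 (dt=0.02): k1=(1.187, 0.135), k2=(1.198, 0.136), k3=(1.198, 0.137), k4=(1.208, 0.138); state += dt/6·(k1+2k2+2k3+k4)
t=0.020: state=(0.154, -0.207)
t=0.040: state=(0.178, -0.204)
t=0.060: state=(0.203, -0.202)
continuing one RK4 step at a time; state shown every 25 steps (Δt=0.5):
t=0.500: state=(0.846, -0.122)
t=1.000: state=(1.575, 0.012)
t=1.500: state=(1.902, 0.174)
t=2.000: state=(1.952, 0.337)
t=2.500: state=(1.922, 0.491)
t=3.000: state=(1.873, 0.633)
t=3.500: state=(1.821, 0.763)
t=4.000: state=(1.768, 0.882)
t=4.500: state=(1.714, 0.990)
t=5.000: state=(1.661, 1.089)
t=5.500: state=(1.607, 1.178)
t=6.000: state=(1.554, 1.258)
t=6.500: state=(1.500, 1.330)
t=7.000: state=(1.446, 1.395)
t=7.500: state=(1.392, 1.451)
t=8.000: state=(1.336, 1.501)
t=8.500: state=(1.279, 1.545)
t=9.000: state=(1.221, 1.581)
t=9.500: state=(1.160, 1.612)
t=10.000: state=(1.096, 1.637)
t=10.500: state=(1.028, 1.656)
t=11.000: state=(0.953, 1.669)
t=11.500: state=(0.870, 1.676)
t=11.520: state=(0.867, 1.676)
compare at T: v=0.867, w=1.676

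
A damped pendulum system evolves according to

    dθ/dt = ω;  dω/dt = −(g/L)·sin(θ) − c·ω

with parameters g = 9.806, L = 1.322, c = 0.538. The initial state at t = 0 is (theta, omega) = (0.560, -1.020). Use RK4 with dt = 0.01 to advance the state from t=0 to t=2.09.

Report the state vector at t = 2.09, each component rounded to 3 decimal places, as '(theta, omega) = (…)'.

(theta, omega) = (0.362, 0.070)

t=0.000: state=(0.560, -1.020)
step 1 (dt=0.01): k1=(-1.020, -3.391), k2=(-1.037, -3.350), k3=(-1.037, -3.350), k4=(-1.053, -3.308); state += dt/6·(k1+2k2+2k3+k4)
t=0.010: state=(0.550, -1.053)
t=0.020: state=(0.539, -1.086)
t=0.030: state=(0.528, -1.118)
continuing one RK4 step at a time; state shown every 10 steps (Δt=0.1):
t=0.100: state=(0.443, -1.315)
t=0.200: state=(0.300, -1.508)
t=0.300: state=(0.145, -1.589)
t=0.400: state=(-0.013, -1.552)
t=0.500: state=(-0.162, -1.406)
t=0.600: state=(-0.291, -1.168)
t=0.700: state=(-0.393, -0.863)
t=0.800: state=(-0.463, -0.516)
t=0.900: state=(-0.496, -0.154)
t=1.000: state=(-0.494, 0.199)
t=1.100: state=(-0.457, 0.521)
t=1.200: state=(-0.391, 0.792)
t=1.300: state=(-0.301, 0.997)
t=1.400: state=(-0.194, 1.122)
t=1.500: state=(-0.080, 1.161)
t=1.600: state=(0.035, 1.116)
t=1.700: state=(0.141, 0.993)
t=1.800: state=(0.231, 0.806)
t=1.900: state=(0.301, 0.572)
t=2.000: state=(0.345, 0.312)
t=2.090: state=(0.362, 0.070)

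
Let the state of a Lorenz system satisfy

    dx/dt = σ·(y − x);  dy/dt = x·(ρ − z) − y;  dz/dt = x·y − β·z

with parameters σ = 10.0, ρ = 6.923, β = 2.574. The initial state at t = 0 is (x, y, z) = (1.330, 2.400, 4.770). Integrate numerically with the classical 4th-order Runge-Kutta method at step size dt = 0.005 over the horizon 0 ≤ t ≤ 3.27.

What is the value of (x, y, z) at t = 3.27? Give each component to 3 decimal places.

(x, y, z) = (4.059, 4.046, 6.055)

t=0.000: state=(1.330, 2.400, 4.770)
step 1 (dt=0.005): k1=(10.700, 0.463, -9.086), k2=(10.444, 0.551, -8.962), k3=(10.453, 0.549, -8.964), k4=(10.205, 0.635, -8.841); state += dt/6·(k1+2k2+2k3+k4)
t=0.005: state=(1.382, 2.403, 4.725)
t=0.010: state=(1.432, 2.406, 4.682)
t=0.015: state=(1.480, 2.411, 4.639)
continuing one RK4 step at a time; state shown every 40 steps (Δt=0.2):
t=0.200: state=(2.549, 3.025, 3.724)
t=0.400: state=(3.635, 4.238, 4.027)
t=0.600: state=(4.719, 5.098, 5.612)
t=0.800: state=(4.828, 4.556, 7.111)
t=1.000: state=(3.979, 3.525, 6.986)
t=1.200: state=(3.328, 3.157, 6.003)
t=1.400: state=(3.280, 3.386, 5.239)
t=1.600: state=(3.659, 3.904, 5.113)
t=1.800: state=(4.131, 4.322, 5.610)
t=2.000: state=(4.308, 4.283, 6.247)
t=2.200: state=(4.083, 3.915, 6.426)
t=2.400: state=(3.768, 3.647, 6.129)
t=2.600: state=(3.649, 3.653, 5.752)
t=2.800: state=(3.754, 3.843, 5.601)
t=3.000: state=(3.947, 4.035, 5.733)
t=3.200: state=(4.058, 4.074, 5.985)
t=3.270: state=(4.059, 4.046, 6.055)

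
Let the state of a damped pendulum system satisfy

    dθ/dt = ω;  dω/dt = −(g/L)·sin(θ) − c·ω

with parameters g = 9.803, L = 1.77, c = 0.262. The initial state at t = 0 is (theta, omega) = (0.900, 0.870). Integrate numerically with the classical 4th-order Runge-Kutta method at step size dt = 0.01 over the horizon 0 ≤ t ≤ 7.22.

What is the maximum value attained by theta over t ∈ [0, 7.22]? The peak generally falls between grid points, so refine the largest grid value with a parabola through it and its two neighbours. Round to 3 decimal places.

t=0.000: state=(0.900, 0.870)
step 1 (dt=0.01): k1=(0.870, -4.566), k2=(0.847, -4.575), k3=(0.847, -4.575), k4=(0.824, -4.583); state += dt/6·(k1+2k2+2k3+k4)
t=0.010: state=(0.908, 0.824)
t=0.020: state=(0.916, 0.778)
t=0.030: state=(0.924, 0.732)
continuing one RK4 step at a time; state shown every 25 steps (Δt=0.25):
t=0.250: state=(0.973, -0.284)
t=0.500: state=(0.769, -1.306)
t=0.750: state=(0.352, -1.943)
t=1.000: state=(-0.149, -1.951)
t=1.250: state=(-0.571, -1.339)
t=1.500: state=(-0.791, -0.391)
t=1.750: state=(-0.764, 0.593)
t=2.000: state=(-0.512, 1.367)
t=2.250: state=(-0.117, 1.698)
t=2.500: state=(0.290, 1.467)
t=2.750: state=(0.579, 0.793)
t=3.000: state=(0.671, -0.061)
t=3.250: state=(0.554, -0.845)
t=3.500: state=(0.273, -1.339)
t=3.750: state=(-0.077, -1.383)
t=4.000: state=(-0.381, -0.979)
t=4.250: state=(-0.544, -0.302)
t=4.500: state=(-0.528, 0.419)
t=4.750: state=(-0.349, 0.973)
t=5.000: state=(-0.070, 1.193)
t=5.250: state=(0.214, 1.014)
t=5.500: state=(0.411, 0.523)
t=5.750: state=(0.465, -0.094)
t=6.000: state=(0.370, -0.645)
t=6.250: state=(0.162, -0.963)
t=6.500: state=(-0.084, -0.952)
t=6.750: state=(-0.288, -0.634)
t=7.000: state=(-0.386, -0.137)
t=7.220: state=(-0.366, 0.314)
largest grid value and its neighbours: theta(0.180)=0.98166, theta(0.190)=0.98179, theta(0.200)=0.98146
parabola through these three points peaks at t≈0.188 with theta≈0.98180

max theta = 0.982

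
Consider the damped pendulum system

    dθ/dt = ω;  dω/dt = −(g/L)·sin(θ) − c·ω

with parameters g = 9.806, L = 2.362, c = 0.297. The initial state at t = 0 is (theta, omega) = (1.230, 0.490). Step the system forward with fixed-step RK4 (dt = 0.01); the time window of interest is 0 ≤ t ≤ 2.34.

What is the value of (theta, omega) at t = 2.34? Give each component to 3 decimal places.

(theta, omega) = (-0.527, 1.475)

t=0.000: state=(1.230, 0.490)
step 1 (dt=0.01): k1=(0.490, -4.058), k2=(0.470, -4.056), k3=(0.470, -4.056), k4=(0.449, -4.053); state += dt/6·(k1+2k2+2k3+k4)
t=0.010: state=(1.235, 0.449)
t=0.020: state=(1.239, 0.409)
t=0.030: state=(1.243, 0.369)
continuing one RK4 step at a time; state shown every 10 steps (Δt=0.1):
t=0.100: state=(1.259, 0.088)
t=0.200: state=(1.248, -0.304)
t=0.300: state=(1.199, -0.680)
t=0.400: state=(1.113, -1.035)
t=0.500: state=(0.993, -1.360)
t=0.600: state=(0.842, -1.645)
t=0.700: state=(0.665, -1.877)
t=0.800: state=(0.469, -2.042)
t=0.900: state=(0.260, -2.128)
t=1.000: state=(0.046, -2.127)
t=1.100: state=(-0.163, -2.041)
t=1.200: state=(-0.359, -1.875)
t=1.300: state=(-0.536, -1.642)
t=1.400: state=(-0.686, -1.359)
t=1.500: state=(-0.806, -1.041)
t=1.600: state=(-0.894, -0.702)
t=1.700: state=(-0.946, -0.356)
t=1.800: state=(-0.965, -0.010)
t=1.900: state=(-0.949, 0.325)
t=2.000: state=(-0.900, 0.643)
t=2.100: state=(-0.821, 0.934)
t=2.200: state=(-0.715, 1.192)
t=2.300: state=(-0.584, 1.404)
t=2.340: state=(-0.527, 1.475)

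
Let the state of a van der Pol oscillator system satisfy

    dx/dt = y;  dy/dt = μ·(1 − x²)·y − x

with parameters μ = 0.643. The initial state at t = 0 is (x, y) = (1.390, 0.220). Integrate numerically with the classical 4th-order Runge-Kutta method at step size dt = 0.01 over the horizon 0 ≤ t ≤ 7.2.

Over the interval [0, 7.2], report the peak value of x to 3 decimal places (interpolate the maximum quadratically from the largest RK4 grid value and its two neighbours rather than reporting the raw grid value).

max x = 1.983

t=0.000: state=(1.390, 0.220)
step 1 (dt=0.01): k1=(0.220, -1.522), k2=(0.212, -1.519), k3=(0.212, -1.519), k4=(0.205, -1.516); state += dt/6·(k1+2k2+2k3+k4)
t=0.010: state=(1.392, 0.205)
t=0.020: state=(1.394, 0.190)
t=0.030: state=(1.396, 0.175)
continuing one RK4 step at a time; state shown every 25 steps (Δt=0.25):
t=0.250: state=(1.399, -0.136)
t=0.500: state=(1.326, -0.438)
t=0.750: state=(1.184, -0.700)
t=1.000: state=(0.977, -0.949)
t=1.250: state=(0.708, -1.210)
t=1.500: state=(0.370, -1.499)
t=1.750: state=(-0.042, -1.795)
t=2.000: state=(-0.521, -2.004)
t=2.250: state=(-1.021, -1.934)
t=2.500: state=(-1.454, -1.470)
t=2.750: state=(-1.737, -0.785)
t=3.000: state=(-1.853, -0.168)
t=3.250: state=(-1.836, 0.270)
t=3.500: state=(-1.729, 0.568)
t=3.750: state=(-1.559, 0.793)
t=4.000: state=(-1.335, 0.997)
t=4.250: state=(-1.058, 1.220)
t=4.500: state=(-0.721, 1.487)
t=4.750: state=(-0.310, 1.808)
t=5.000: state=(0.184, 2.135)
t=5.250: state=(0.744, 2.293)
t=5.500: state=(1.293, 2.015)
t=5.750: state=(1.713, 1.292)
t=6.000: state=(1.934, 0.501)
t=6.250: state=(1.982, -0.078)
t=6.500: state=(1.913, -0.444)
t=6.750: state=(1.770, -0.686)
t=7.000: state=(1.574, -0.878)
t=7.200: state=(1.384, -1.028)
largest grid value and its neighbours: x(6.200)=1.98317, x(6.210)=1.98324, x(6.220)=1.98312
parabola through these three points peaks at t≈6.209 with x≈1.98325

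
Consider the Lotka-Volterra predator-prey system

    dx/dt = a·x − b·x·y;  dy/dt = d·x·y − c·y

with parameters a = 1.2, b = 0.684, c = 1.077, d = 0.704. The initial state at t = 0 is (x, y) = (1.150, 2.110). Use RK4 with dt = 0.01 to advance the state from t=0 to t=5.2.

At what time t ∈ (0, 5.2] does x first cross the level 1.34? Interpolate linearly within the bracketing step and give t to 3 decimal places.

t=0.000: state=(1.150, 2.110)
step 1 (dt=0.01): k1=(-0.280, -0.564), k2=(-0.277, -0.566), k3=(-0.277, -0.566), k4=(-0.275, -0.567); state += dt/6·(k1+2k2+2k3+k4)
t=0.010: state=(1.147, 2.104)
t=0.020: state=(1.145, 2.099)
t=0.030: state=(1.142, 2.093)
continuing one RK4 step at a time; state shown every 20 steps (Δt=0.2):
t=0.200: state=(1.104, 1.993)
t=0.400: state=(1.077, 1.873)
t=0.600: state=(1.069, 1.756)
t=0.800: state=(1.077, 1.646)
t=1.000: state=(1.100, 1.547)
t=1.200: state=(1.139, 1.460)
t=1.400: state=(1.192, 1.387)
t=1.600: state=(1.258, 1.328)
t=1.800: state=(1.338, 1.285)
next step: t=1.810: state=(1.342, 1.284) — x has crossed 1.34
linear interpolation between t=1.800 (1.33818) and t=1.810 (1.34249) → t≈1.804

t = 1.804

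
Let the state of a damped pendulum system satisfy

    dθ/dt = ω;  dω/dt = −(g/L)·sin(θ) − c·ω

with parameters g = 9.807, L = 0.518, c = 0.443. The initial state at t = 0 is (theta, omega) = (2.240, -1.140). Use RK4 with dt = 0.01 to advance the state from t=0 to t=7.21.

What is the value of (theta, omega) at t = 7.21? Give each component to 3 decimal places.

(theta, omega) = (-0.325, 1.042)

t=0.000: state=(2.240, -1.140)
step 1 (dt=0.01): k1=(-1.140, -14.344), k2=(-1.212, -14.379), k3=(-1.212, -14.383), k4=(-1.284, -14.422); state += dt/6·(k1+2k2+2k3+k4)
t=0.010: state=(2.228, -1.284)
t=0.020: state=(2.214, -1.428)
t=0.030: state=(2.199, -1.574)
continuing one RK4 step at a time; state shown every 25 steps (Δt=0.25):
t=0.250: state=(1.475, -5.104)
t=0.500: state=(-0.172, -7.073)
t=0.750: state=(-1.498, -2.980)
t=1.000: state=(-1.636, 1.784)
t=1.250: state=(-0.665, 5.642)
t=1.500: state=(0.762, 4.707)
t=1.750: state=(1.385, 0.147)
t=2.000: state=(0.872, -4.012)
t=2.250: state=(-0.334, -4.727)
t=2.500: state=(-1.106, -1.082)
t=2.750: state=(-0.853, 2.930)
t=3.000: state=(0.133, 4.210)
t=3.250: state=(0.888, 1.378)
t=3.500: state=(0.760, -2.270)
t=3.750: state=(-0.055, -3.622)
t=4.000: state=(-0.731, -1.338)
t=4.250: state=(-0.649, 1.877)
t=4.500: state=(0.038, 3.082)
t=4.750: state=(0.616, 1.145)
t=5.000: state=(0.542, -1.638)
t=5.250: state=(-0.048, -2.608)
t=5.500: state=(-0.528, -0.899)
t=5.750: state=(-0.443, 1.478)
t=6.000: state=(0.068, 2.194)
t=6.250: state=(0.457, 0.652)
t=6.500: state=(0.355, -1.356)
t=6.750: state=(-0.088, -1.831)
t=7.000: state=(-0.397, -0.426)
t=7.210: state=(-0.325, 1.042)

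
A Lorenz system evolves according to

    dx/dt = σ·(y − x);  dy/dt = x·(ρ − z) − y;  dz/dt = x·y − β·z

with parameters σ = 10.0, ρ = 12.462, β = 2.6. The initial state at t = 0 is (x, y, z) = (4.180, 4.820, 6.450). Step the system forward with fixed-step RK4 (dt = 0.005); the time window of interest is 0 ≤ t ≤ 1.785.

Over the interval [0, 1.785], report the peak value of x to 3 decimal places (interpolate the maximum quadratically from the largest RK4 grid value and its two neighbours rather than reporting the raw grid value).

max x = 7.926

t=0.000: state=(4.180, 4.820, 6.450)
step 1 (dt=0.005): k1=(6.400, 20.310, 3.378), k2=(6.748, 20.320, 3.646), k3=(6.739, 20.323, 3.648), k4=(7.079, 20.334, 3.921); state += dt/6·(k1+2k2+2k3+k4)
t=0.005: state=(4.214, 4.922, 6.468)
t=0.010: state=(4.251, 5.023, 6.489)
t=0.015: state=(4.291, 5.125, 6.513)
continuing one RK4 step at a time; state shown every 20 steps (Δt=0.1):
t=0.100: state=(5.338, 6.867, 7.434)
t=0.200: state=(6.944, 8.443, 9.985)
t=0.300: state=(7.910, 8.148, 13.347)
t=0.400: state=(7.287, 5.909, 15.105)
t=0.500: state=(5.598, 3.844, 14.358)
t=0.600: state=(4.124, 3.013, 12.474)
t=0.700: state=(3.406, 3.057, 10.586)
t=0.800: state=(3.367, 3.611, 9.135)
t=0.900: state=(3.852, 4.562, 8.332)
t=1.000: state=(4.756, 5.829, 8.400)
t=1.100: state=(5.911, 7.076, 9.554)
t=1.200: state=(6.887, 7.560, 11.596)
t=1.300: state=(7.073, 6.736, 13.443)
t=1.400: state=(6.308, 5.231, 13.906)
t=1.500: state=(5.185, 4.133, 13.047)
t=1.600: state=(4.354, 3.776, 11.676)
t=1.700: state=(4.043, 3.989, 10.408)
t=1.785: state=(4.162, 4.484, 9.658)
largest grid value and its neighbours: x(0.310)=7.92507, x(0.315)=7.92586, x(0.320)=7.92216
parabola through these three points peaks at t≈0.313 with x≈7.92610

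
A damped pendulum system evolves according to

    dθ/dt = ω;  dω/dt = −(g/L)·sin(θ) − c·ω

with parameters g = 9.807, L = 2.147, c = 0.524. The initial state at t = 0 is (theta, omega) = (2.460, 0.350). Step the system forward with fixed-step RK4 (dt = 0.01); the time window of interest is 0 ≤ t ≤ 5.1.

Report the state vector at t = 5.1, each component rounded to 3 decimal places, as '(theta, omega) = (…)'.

t=0.000: state=(2.460, 0.350)
step 1 (dt=0.01): k1=(0.350, -3.061), k2=(0.335, -3.047), k3=(0.335, -3.047), k4=(0.320, -3.033); state += dt/6·(k1+2k2+2k3+k4)
t=0.010: state=(2.463, 0.320)
t=0.020: state=(2.466, 0.289)
t=0.030: state=(2.469, 0.259)
continuing one RK4 step at a time; state shown every 20 steps (Δt=0.2):
t=0.200: state=(2.472, -0.221)
t=0.400: state=(2.373, -0.764)
t=0.600: state=(2.163, -1.347)
t=0.800: state=(1.830, -1.997)
t=1.000: state=(1.364, -2.657)
t=1.200: state=(0.778, -3.144)
t=1.400: state=(0.135, -3.204)
t=1.600: state=(-0.467, -2.733)
t=1.800: state=(-0.934, -1.895)
t=2.000: state=(-1.217, -0.938)
t=2.200: state=(-1.311, -0.014)
t=2.400: state=(-1.229, 0.819)
t=2.600: state=(-0.993, 1.516)
t=2.800: state=(-0.637, 1.996)
t=3.000: state=(-0.216, 2.153)
t=3.200: state=(0.199, 1.940)
t=3.400: state=(0.540, 1.426)
t=3.600: state=(0.759, 0.752)
t=3.800: state=(0.838, 0.048)
t=4.000: state=(0.782, -0.591)
t=4.200: state=(0.611, -1.093)
t=4.400: state=(0.359, -1.389)
t=4.600: state=(0.072, -1.435)
t=4.800: state=(-0.198, -1.233)
t=5.000: state=(-0.408, -0.845)
t=5.100: state=(-0.481, -0.609)

(theta, omega) = (-0.481, -0.609)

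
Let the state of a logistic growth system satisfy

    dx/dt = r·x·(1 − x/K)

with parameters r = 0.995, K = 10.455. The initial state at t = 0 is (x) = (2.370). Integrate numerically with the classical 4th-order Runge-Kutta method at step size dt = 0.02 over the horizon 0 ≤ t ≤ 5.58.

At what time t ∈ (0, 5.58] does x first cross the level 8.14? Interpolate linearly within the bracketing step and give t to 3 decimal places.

t=0.000: state=(2.370)
step 1 (dt=0.02): k1=(1.824), k2=(1.833), k3=(1.834), k4=(1.843); state += dt/6·(k1+2k2+2k3+k4)
t=0.020: state=(2.407)
t=0.040: state=(2.444)
t=0.060: state=(2.481)
continuing one RK4 step at a time; state shown every 10 steps (Δt=0.2):
t=0.200: state=(2.754)
t=0.400: state=(3.177)
t=0.600: state=(3.633)
t=0.800: state=(4.118)
t=1.000: state=(4.624)
t=1.200: state=(5.141)
t=1.400: state=(5.660)
t=1.600: state=(6.171)
t=1.800: state=(6.663)
t=2.000: state=(7.130)
t=2.200: state=(7.564)
t=2.400: state=(7.961)
t=2.480: state=(8.109)
next step: t=2.500: state=(8.145) — x has crossed 8.14
linear interpolation between t=2.480 (8.10939) and t=2.500 (8.14540) → t≈2.497

t = 2.497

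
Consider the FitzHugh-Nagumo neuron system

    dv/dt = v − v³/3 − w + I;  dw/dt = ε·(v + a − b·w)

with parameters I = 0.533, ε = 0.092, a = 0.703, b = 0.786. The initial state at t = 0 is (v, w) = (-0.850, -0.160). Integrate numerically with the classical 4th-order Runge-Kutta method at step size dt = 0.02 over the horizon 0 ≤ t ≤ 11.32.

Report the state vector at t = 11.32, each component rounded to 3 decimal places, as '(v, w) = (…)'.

(v, w) = (1.522, 0.977)

t=0.000: state=(-0.850, -0.160)
step 1 (dt=0.02): k1=(0.048, -0.002), k2=(0.048, -0.002), k3=(0.048, -0.002), k4=(0.048, -0.002); state += dt/6·(k1+2k2+2k3+k4)
t=0.020: state=(-0.849, -0.160)
t=0.040: state=(-0.848, -0.160)
t=0.060: state=(-0.847, -0.160)
continuing one RK4 step at a time; state shown every 25 steps (Δt=0.5):
t=0.500: state=(-0.824, -0.160)
t=1.000: state=(-0.794, -0.159)
t=1.500: state=(-0.758, -0.157)
t=2.000: state=(-0.716, -0.153)
t=2.500: state=(-0.665, -0.147)
t=3.000: state=(-0.602, -0.139)
t=3.500: state=(-0.520, -0.128)
t=4.000: state=(-0.410, -0.112)
t=4.500: state=(-0.253, -0.092)
t=5.000: state=(-0.019, -0.063)
t=5.500: state=(0.343, -0.023)
t=6.000: state=(0.861, 0.037)
t=6.500: state=(1.398, 0.119)
t=7.000: state=(1.710, 0.218)
t=7.500: state=(1.803, 0.322)
t=8.000: state=(1.803, 0.424)
t=8.500: state=(1.773, 0.521)
t=9.000: state=(1.733, 0.614)
t=9.500: state=(1.691, 0.701)
t=10.000: state=(1.646, 0.783)
t=10.500: state=(1.600, 0.860)
t=11.000: state=(1.553, 0.933)
t=11.320: state=(1.522, 0.977)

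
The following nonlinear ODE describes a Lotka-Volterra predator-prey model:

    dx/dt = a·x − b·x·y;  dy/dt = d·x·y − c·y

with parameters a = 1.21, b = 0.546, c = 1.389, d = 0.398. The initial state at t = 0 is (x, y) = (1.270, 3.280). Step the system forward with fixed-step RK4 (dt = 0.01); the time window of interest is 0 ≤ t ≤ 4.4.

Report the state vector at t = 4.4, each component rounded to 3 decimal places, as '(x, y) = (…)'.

t=0.000: state=(1.270, 3.280)
step 1 (dt=0.01): k1=(-0.738, -2.898), k2=(-0.726, -2.890), k3=(-0.726, -2.890), k4=(-0.714, -2.882); state += dt/6·(k1+2k2+2k3+k4)
t=0.010: state=(1.263, 3.251)
t=0.020: state=(1.256, 3.222)
t=0.030: state=(1.249, 3.194)
continuing one RK4 step at a time; state shown every 20 steps (Δt=0.2):
t=0.200: state=(1.166, 2.736)
t=0.400: state=(1.130, 2.270)
t=0.600: state=(1.149, 1.882)
t=0.800: state=(1.213, 1.565)
t=1.000: state=(1.321, 1.311)
t=1.200: state=(1.475, 1.110)
t=1.400: state=(1.680, 0.953)
t=1.600: state=(1.941, 0.833)
t=1.800: state=(2.269, 0.746)
t=2.000: state=(2.674, 0.687)
t=2.200: state=(3.166, 0.656)
t=2.400: state=(3.755, 0.654)
t=2.600: state=(4.447, 0.687)
t=2.800: state=(5.235, 0.764)
t=3.000: state=(6.091, 0.908)
t=3.200: state=(6.940, 1.156)
t=3.400: state=(7.633, 1.567)
t=3.600: state=(7.930, 2.212)
t=3.800: state=(7.565, 3.121)
t=4.000: state=(6.478, 4.151)
t=4.200: state=(4.997, 4.968)
t=4.400: state=(3.617, 5.292)

(x, y) = (3.617, 5.292)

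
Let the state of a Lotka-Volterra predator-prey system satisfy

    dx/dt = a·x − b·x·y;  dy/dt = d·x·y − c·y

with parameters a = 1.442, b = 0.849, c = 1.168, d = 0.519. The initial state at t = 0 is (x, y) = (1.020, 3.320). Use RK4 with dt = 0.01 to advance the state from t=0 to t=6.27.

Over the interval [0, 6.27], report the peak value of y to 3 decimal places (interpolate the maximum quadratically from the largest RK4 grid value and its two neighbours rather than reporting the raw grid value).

max y = 3.953

t=0.000: state=(1.020, 3.320)
step 1 (dt=0.01): k1=(-1.404, -2.120), k2=(-1.385, -2.126), k3=(-1.386, -2.125), k4=(-1.367, -2.130); state += dt/6·(k1+2k2+2k3+k4)
t=0.010: state=(1.006, 3.299)
t=0.020: state=(0.993, 3.277)
t=0.030: state=(0.980, 3.256)
continuing one RK4 step at a time; state shown every 25 steps (Δt=0.25):
t=0.250: state=(0.766, 2.779)
t=0.500: state=(0.643, 2.271)
t=0.750: state=(0.597, 1.837)
t=1.000: state=(0.603, 1.482)
t=1.250: state=(0.651, 1.200)
t=1.500: state=(0.742, 0.981)
t=1.750: state=(0.880, 0.813)
t=2.000: state=(1.077, 0.689)
t=2.250: state=(1.348, 0.602)
t=2.500: state=(1.712, 0.547)
t=2.750: state=(2.192, 0.526)
t=3.000: state=(2.809, 0.542)
t=3.250: state=(3.568, 0.611)
t=3.500: state=(4.429, 0.767)
t=3.750: state=(5.243, 1.074)
t=4.000: state=(5.668, 1.639)
t=4.250: state=(5.256, 2.514)
t=4.500: state=(3.992, 3.441)
t=4.750: state=(2.590, 3.928)
t=5.000: state=(1.616, 3.833)
t=5.250: state=(1.073, 3.395)
t=5.500: state=(0.792, 2.855)
t=5.750: state=(0.655, 2.339)
t=6.000: state=(0.600, 1.894)
t=6.250: state=(0.600, 1.528)
t=6.270: state=(0.601, 1.502)
largest grid value and its neighbours: y(4.810)=3.95193, y(4.820)=3.95272, y(4.830)=3.95261
parabola through these three points peaks at t≈4.824 with y≈3.95278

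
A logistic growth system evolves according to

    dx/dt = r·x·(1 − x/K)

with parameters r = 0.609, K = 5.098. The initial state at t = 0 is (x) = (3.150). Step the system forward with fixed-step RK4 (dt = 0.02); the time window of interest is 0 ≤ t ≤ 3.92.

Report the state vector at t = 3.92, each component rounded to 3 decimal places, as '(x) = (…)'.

t=0.000: state=(3.150)
step 1 (dt=0.02): k1=(0.733), k2=(0.732), k3=(0.732), k4=(0.731); state += dt/6·(k1+2k2+2k3+k4)
t=0.020: state=(3.165)
t=0.040: state=(3.179)
t=0.060: state=(3.194)
continuing one RK4 step at a time; state shown every 10 steps (Δt=0.2):
t=0.200: state=(3.294)
t=0.400: state=(3.434)
t=0.600: state=(3.567)
t=0.800: state=(3.694)
t=1.000: state=(3.815)
t=1.200: state=(3.928)
t=1.400: state=(4.034)
t=1.600: state=(4.133)
t=1.800: state=(4.225)
t=2.000: state=(4.310)
t=2.200: state=(4.387)
t=2.400: state=(4.459)
t=2.600: state=(4.524)
t=2.800: state=(4.583)
t=3.000: state=(4.637)
t=3.200: state=(4.685)
t=3.400: state=(4.729)
t=3.600: state=(4.769)
t=3.800: state=(4.804)
t=3.920: state=(4.824)

(x) = (4.824)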